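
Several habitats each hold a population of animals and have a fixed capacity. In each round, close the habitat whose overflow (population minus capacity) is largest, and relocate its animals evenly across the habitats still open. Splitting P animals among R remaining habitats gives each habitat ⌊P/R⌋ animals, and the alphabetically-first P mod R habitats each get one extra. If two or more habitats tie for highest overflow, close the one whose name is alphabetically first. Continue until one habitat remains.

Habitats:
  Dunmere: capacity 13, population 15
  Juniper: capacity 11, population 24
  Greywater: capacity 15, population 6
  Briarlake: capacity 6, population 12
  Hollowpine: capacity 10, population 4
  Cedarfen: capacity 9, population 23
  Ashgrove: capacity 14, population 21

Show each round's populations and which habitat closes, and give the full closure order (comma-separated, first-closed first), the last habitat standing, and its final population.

Closure order: Cedarfen, Juniper, Ashgrove, Briarlake, Dunmere, Hollowpine
Last habitat: Greywater with 105 animals

Round 1: Ashgrove=21 Briarlake=12 Cedarfen=23 Dunmere=15 Greywater=6 Hollowpine=4 Juniper=24 → close Cedarfen (overflow 14)
  23÷6 = 3 each, +1 to first 5
Round 2: Ashgrove=25 Briarlake=16 Dunmere=19 Greywater=10 Hollowpine=8 Juniper=27 → close Juniper (overflow 16)
  27÷5 = 5 each, +1 to first 2
Round 3: Ashgrove=31 Briarlake=22 Dunmere=24 Greywater=15 Hollowpine=13 → close Ashgrove (overflow 17)
  31÷4 = 7 each, +1 to first 3
Round 4: Briarlake=30 Dunmere=32 Greywater=23 Hollowpine=20 → close Briarlake (overflow 24)
  30÷3 = 10 each, +1 to first 0
Round 5: Dunmere=42 Greywater=33 Hollowpine=30 → close Dunmere (overflow 29)
  42÷2 = 21 each, +1 to first 0
Round 6: Greywater=54 Hollowpine=51 → close Hollowpine (overflow 41)
  51÷1 = 51 each, +1 to first 0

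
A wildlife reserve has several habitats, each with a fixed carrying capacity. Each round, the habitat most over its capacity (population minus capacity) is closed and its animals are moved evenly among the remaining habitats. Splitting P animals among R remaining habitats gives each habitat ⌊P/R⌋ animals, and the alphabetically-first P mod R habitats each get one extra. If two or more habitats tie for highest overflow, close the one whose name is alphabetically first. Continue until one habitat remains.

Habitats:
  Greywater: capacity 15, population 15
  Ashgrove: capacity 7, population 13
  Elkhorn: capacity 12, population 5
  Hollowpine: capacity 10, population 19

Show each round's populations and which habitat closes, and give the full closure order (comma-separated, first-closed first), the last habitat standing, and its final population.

Closure order: Hollowpine, Ashgrove, Greywater
Last habitat: Elkhorn with 52 animals

Round 1: Ashgrove=13 Elkhorn=5 Greywater=15 Hollowpine=19 → close Hollowpine (overflow 9)
  19÷3 = 6 each, +1 to first 1
Round 2: Ashgrove=20 Elkhorn=11 Greywater=21 → close Ashgrove (overflow 13)
  20÷2 = 10 each, +1 to first 0
Round 3: Elkhorn=21 Greywater=31 → close Greywater (overflow 16)
  31÷1 = 31 each, +1 to first 0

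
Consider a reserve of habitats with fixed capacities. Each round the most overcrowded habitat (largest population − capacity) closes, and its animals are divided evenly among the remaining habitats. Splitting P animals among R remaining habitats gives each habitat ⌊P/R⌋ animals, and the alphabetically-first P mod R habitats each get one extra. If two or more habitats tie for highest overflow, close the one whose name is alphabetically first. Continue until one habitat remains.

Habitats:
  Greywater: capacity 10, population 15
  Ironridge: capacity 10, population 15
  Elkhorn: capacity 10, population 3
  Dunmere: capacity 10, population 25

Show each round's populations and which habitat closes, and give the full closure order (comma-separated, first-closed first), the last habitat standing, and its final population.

Closure order: Dunmere, Greywater, Ironridge
Last habitat: Elkhorn with 58 animals

Round 1: Dunmere=25 Elkhorn=3 Greywater=15 Ironridge=15 → close Dunmere (overflow 15)
  25÷3 = 8 each, +1 to first 1
Round 2: Elkhorn=12 Greywater=23 Ironridge=23 → close Greywater (overflow 13)
  23÷2 = 11 each, +1 to first 1
Round 3: Elkhorn=24 Ironridge=34 → close Ironridge (overflow 24)
  34÷1 = 34 each, +1 to first 0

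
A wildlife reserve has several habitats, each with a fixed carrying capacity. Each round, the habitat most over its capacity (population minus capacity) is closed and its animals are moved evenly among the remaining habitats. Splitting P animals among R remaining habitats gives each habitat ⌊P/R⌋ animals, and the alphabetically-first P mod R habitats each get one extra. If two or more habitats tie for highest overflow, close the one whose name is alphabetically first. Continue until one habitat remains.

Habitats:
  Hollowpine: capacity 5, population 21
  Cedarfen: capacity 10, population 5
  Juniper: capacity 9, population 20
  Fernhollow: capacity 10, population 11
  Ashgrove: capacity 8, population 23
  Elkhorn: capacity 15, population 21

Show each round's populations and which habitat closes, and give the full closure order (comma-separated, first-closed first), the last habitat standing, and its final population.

Round 1: Ashgrove=23 Cedarfen=5 Elkhorn=21 Fernhollow=11 Hollowpine=21 Juniper=20 → close Hollowpine (overflow 16)
  21÷5 = 4 each, +1 to first 1
Round 2: Ashgrove=28 Cedarfen=9 Elkhorn=25 Fernhollow=15 Juniper=24 → close Ashgrove (overflow 20)
  28÷4 = 7 each, +1 to first 0
Round 3: Cedarfen=16 Elkhorn=32 Fernhollow=22 Juniper=31 → close Juniper (overflow 22)
  31÷3 = 10 each, +1 to first 1
Round 4: Cedarfen=27 Elkhorn=42 Fernhollow=32 → close Elkhorn (overflow 27)
  42÷2 = 21 each, +1 to first 0
Round 5: Cedarfen=48 Fernhollow=53 → close Fernhollow (overflow 43)
  53÷1 = 53 each, +1 to first 0

Closure order: Hollowpine, Ashgrove, Juniper, Elkhorn, Fernhollow
Last habitat: Cedarfen with 101 animals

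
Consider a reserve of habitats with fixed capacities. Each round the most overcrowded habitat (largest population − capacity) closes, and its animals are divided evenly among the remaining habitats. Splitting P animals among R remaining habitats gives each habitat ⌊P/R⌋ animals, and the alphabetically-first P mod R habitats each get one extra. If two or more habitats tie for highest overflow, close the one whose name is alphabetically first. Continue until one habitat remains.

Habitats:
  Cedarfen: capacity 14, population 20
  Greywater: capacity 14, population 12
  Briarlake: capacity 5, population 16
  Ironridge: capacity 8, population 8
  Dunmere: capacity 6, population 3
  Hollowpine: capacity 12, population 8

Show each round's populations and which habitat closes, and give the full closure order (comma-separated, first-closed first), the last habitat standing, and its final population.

Round 1: Briarlake=16 Cedarfen=20 Dunmere=3 Greywater=12 Hollowpine=8 Ironridge=8 → close Briarlake (overflow 11)
  16÷5 = 3 each, +1 to first 1
Round 2: Cedarfen=24 Dunmere=6 Greywater=15 Hollowpine=11 Ironridge=11 → close Cedarfen (overflow 10)
  24÷4 = 6 each, +1 to first 0
Round 3: Dunmere=12 Greywater=21 Hollowpine=17 Ironridge=17 → close Ironridge (overflow 9)
  17÷3 = 5 each, +1 to first 2
Round 4: Dunmere=18 Greywater=27 Hollowpine=22 → close Greywater (overflow 13)
  27÷2 = 13 each, +1 to first 1
Round 5: Dunmere=32 Hollowpine=35 → close Dunmere (overflow 26)
  32÷1 = 32 each, +1 to first 0

Closure order: Briarlake, Cedarfen, Ironridge, Greywater, Dunmere
Last habitat: Hollowpine with 67 animals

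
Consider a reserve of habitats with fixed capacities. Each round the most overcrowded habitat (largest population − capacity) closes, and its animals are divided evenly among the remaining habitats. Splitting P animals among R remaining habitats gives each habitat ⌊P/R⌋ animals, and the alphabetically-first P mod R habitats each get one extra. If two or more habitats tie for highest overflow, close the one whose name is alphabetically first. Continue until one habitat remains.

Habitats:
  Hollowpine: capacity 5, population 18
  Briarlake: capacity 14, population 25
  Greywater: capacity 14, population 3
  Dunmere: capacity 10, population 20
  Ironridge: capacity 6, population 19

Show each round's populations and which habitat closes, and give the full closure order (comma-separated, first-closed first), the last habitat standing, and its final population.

Closure order: Hollowpine, Ironridge, Briarlake, Dunmere
Last habitat: Greywater with 85 animals

Round 1: Briarlake=25 Dunmere=20 Greywater=3 Hollowpine=18 Ironridge=19 → close Hollowpine (overflow 13)
  18÷4 = 4 each, +1 to first 2
Round 2: Briarlake=30 Dunmere=25 Greywater=7 Ironridge=23 → close Ironridge (overflow 17)
  23÷3 = 7 each, +1 to first 2
Round 3: Briarlake=38 Dunmere=33 Greywater=14 → close Briarlake (overflow 24)
  38÷2 = 19 each, +1 to first 0
Round 4: Dunmere=52 Greywater=33 → close Dunmere (overflow 42)
  52÷1 = 52 each, +1 to first 0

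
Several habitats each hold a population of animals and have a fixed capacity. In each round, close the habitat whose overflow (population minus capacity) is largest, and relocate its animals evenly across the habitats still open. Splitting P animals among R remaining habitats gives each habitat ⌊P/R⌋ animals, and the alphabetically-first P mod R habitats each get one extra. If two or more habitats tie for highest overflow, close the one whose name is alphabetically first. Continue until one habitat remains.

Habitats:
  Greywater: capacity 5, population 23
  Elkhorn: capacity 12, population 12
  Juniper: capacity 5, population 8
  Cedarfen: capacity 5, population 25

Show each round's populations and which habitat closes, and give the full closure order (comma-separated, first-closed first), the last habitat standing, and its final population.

Closure order: Cedarfen, Greywater, Juniper
Last habitat: Elkhorn with 68 animals

Round 1: Cedarfen=25 Elkhorn=12 Greywater=23 Juniper=8 → close Cedarfen (overflow 20)
  25÷3 = 8 each, +1 to first 1
Round 2: Elkhorn=21 Greywater=31 Juniper=16 → close Greywater (overflow 26)
  31÷2 = 15 each, +1 to first 1
Round 3: Elkhorn=37 Juniper=31 → close Juniper (overflow 26)
  31÷1 = 31 each, +1 to first 0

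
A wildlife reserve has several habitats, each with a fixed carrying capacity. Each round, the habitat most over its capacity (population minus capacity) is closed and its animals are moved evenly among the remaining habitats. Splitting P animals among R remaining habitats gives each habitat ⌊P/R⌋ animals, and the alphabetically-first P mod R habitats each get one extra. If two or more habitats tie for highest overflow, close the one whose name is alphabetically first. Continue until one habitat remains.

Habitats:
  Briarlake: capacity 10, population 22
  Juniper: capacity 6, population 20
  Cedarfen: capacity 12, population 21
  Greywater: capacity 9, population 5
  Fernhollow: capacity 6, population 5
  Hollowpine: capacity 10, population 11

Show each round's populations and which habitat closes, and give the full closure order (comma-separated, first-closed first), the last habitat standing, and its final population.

Round 1: Briarlake=22 Cedarfen=21 Fernhollow=5 Greywater=5 Hollowpine=11 Juniper=20 → close Juniper (overflow 14)
  20÷5 = 4 each, +1 to first 0
Round 2: Briarlake=26 Cedarfen=25 Fernhollow=9 Greywater=9 Hollowpine=15 → close Briarlake (overflow 16)
  26÷4 = 6 each, +1 to first 2
Round 3: Cedarfen=32 Fernhollow=16 Greywater=15 Hollowpine=21 → close Cedarfen (overflow 20)
  32÷3 = 10 each, +1 to first 2
Round 4: Fernhollow=27 Greywater=26 Hollowpine=31 → close Fernhollow (overflow 21)
  27÷2 = 13 each, +1 to first 1
Round 5: Greywater=40 Hollowpine=44 → close Hollowpine (overflow 34)
  44÷1 = 44 each, +1 to first 0

Closure order: Juniper, Briarlake, Cedarfen, Fernhollow, Hollowpine
Last habitat: Greywater with 84 animals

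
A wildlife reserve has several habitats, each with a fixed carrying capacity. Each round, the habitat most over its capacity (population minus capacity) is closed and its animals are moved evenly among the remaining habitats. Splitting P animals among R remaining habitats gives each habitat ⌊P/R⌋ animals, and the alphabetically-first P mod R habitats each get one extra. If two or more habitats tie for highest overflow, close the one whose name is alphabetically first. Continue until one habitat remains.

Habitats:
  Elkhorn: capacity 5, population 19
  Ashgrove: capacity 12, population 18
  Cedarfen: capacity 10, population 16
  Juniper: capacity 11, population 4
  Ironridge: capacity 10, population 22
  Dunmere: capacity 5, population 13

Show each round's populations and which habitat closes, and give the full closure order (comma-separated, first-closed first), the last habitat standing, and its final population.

Round 1: Ashgrove=18 Cedarfen=16 Dunmere=13 Elkhorn=19 Ironridge=22 Juniper=4 → close Elkhorn (overflow 14)
  19÷5 = 3 each, +1 to first 4
Round 2: Ashgrove=22 Cedarfen=20 Dunmere=17 Ironridge=26 Juniper=7 → close Ironridge (overflow 16)
  26÷4 = 6 each, +1 to first 2
Round 3: Ashgrove=29 Cedarfen=27 Dunmere=23 Juniper=13 → close Dunmere (overflow 18)
  23÷3 = 7 each, +1 to first 2
Round 4: Ashgrove=37 Cedarfen=35 Juniper=20 → close Ashgrove (overflow 25)
  37÷2 = 18 each, +1 to first 1
Round 5: Cedarfen=54 Juniper=38 → close Cedarfen (overflow 44)
  54÷1 = 54 each, +1 to first 0

Closure order: Elkhorn, Ironridge, Dunmere, Ashgrove, Cedarfen
Last habitat: Juniper with 92 animals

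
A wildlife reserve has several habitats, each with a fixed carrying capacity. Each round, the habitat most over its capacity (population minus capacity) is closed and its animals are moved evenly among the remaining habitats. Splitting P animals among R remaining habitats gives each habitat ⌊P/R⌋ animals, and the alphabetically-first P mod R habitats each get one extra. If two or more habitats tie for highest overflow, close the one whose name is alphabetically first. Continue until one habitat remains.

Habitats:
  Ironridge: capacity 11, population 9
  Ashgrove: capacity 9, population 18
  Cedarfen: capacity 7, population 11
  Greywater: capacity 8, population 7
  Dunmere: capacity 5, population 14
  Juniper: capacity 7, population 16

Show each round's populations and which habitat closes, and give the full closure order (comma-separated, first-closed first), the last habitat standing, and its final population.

Closure order: Ashgrove, Dunmere, Juniper, Cedarfen, Greywater
Last habitat: Ironridge with 75 animals

Round 1: Ashgrove=18 Cedarfen=11 Dunmere=14 Greywater=7 Ironridge=9 Juniper=16 → close Ashgrove (overflow 9)
  18÷5 = 3 each, +1 to first 3
Round 2: Cedarfen=15 Dunmere=18 Greywater=11 Ironridge=12 Juniper=19 → close Dunmere (overflow 13)
  18÷4 = 4 each, +1 to first 2
Round 3: Cedarfen=20 Greywater=16 Ironridge=16 Juniper=23 → close Juniper (overflow 16)
  23÷3 = 7 each, +1 to first 2
Round 4: Cedarfen=28 Greywater=24 Ironridge=23 → close Cedarfen (overflow 21)
  28÷2 = 14 each, +1 to first 0
Round 5: Greywater=38 Ironridge=37 → close Greywater (overflow 30)
  38÷1 = 38 each, +1 to first 0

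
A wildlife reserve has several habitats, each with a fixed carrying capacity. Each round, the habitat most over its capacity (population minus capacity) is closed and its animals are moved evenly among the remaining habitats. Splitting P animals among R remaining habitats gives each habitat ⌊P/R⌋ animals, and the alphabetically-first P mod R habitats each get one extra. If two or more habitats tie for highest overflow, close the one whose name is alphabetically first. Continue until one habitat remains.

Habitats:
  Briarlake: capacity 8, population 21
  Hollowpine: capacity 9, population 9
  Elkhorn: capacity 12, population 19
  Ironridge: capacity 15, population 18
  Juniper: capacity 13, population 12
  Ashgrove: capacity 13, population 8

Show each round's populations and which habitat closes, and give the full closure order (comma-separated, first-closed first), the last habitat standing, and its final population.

Closure order: Briarlake, Elkhorn, Ironridge, Hollowpine, Juniper
Last habitat: Ashgrove with 87 animals

Round 1: Ashgrove=8 Briarlake=21 Elkhorn=19 Hollowpine=9 Ironridge=18 Juniper=12 → close Briarlake (overflow 13)
  21÷5 = 4 each, +1 to first 1
Round 2: Ashgrove=13 Elkhorn=23 Hollowpine=13 Ironridge=22 Juniper=16 → close Elkhorn (overflow 11)
  23÷4 = 5 each, +1 to first 3
Round 3: Ashgrove=19 Hollowpine=19 Ironridge=28 Juniper=21 → close Ironridge (overflow 13)
  28÷3 = 9 each, +1 to first 1
Round 4: Ashgrove=29 Hollowpine=28 Juniper=30 → close Hollowpine (overflow 19)
  28÷2 = 14 each, +1 to first 0
Round 5: Ashgrove=43 Juniper=44 → close Juniper (overflow 31)
  44÷1 = 44 each, +1 to first 0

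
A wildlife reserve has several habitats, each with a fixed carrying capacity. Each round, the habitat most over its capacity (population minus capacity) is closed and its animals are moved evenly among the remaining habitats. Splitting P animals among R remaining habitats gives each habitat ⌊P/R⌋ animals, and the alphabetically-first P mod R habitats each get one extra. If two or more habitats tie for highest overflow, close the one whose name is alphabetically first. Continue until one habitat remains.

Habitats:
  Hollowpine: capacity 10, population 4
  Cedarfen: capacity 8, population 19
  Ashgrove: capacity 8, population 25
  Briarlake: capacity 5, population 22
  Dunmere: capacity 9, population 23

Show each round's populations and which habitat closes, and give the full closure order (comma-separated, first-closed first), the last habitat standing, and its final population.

Round 1: Ashgrove=25 Briarlake=22 Cedarfen=19 Dunmere=23 Hollowpine=4 → close Ashgrove (overflow 17)
  25÷4 = 6 each, +1 to first 1
Round 2: Briarlake=29 Cedarfen=25 Dunmere=29 Hollowpine=10 → close Briarlake (overflow 24)
  29÷3 = 9 each, +1 to first 2
Round 3: Cedarfen=35 Dunmere=39 Hollowpine=19 → close Dunmere (overflow 30)
  39÷2 = 19 each, +1 to first 1
Round 4: Cedarfen=55 Hollowpine=38 → close Cedarfen (overflow 47)
  55÷1 = 55 each, +1 to first 0

Closure order: Ashgrove, Briarlake, Dunmere, Cedarfen
Last habitat: Hollowpine with 93 animals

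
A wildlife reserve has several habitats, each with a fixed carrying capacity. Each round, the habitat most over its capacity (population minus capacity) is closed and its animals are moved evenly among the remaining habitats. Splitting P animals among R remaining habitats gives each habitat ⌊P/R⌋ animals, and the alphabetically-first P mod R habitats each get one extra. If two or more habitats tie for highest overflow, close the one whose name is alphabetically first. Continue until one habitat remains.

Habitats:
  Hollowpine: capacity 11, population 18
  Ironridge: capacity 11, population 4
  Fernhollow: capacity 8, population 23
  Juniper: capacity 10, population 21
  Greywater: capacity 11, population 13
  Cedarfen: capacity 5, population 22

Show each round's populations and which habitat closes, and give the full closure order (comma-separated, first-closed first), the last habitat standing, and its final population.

Closure order: Cedarfen, Fernhollow, Juniper, Hollowpine, Greywater
Last habitat: Ironridge with 101 animals

Round 1: Cedarfen=22 Fernhollow=23 Greywater=13 Hollowpine=18 Ironridge=4 Juniper=21 → close Cedarfen (overflow 17)
  22÷5 = 4 each, +1 to first 2
Round 2: Fernhollow=28 Greywater=18 Hollowpine=22 Ironridge=8 Juniper=25 → close Fernhollow (overflow 20)
  28÷4 = 7 each, +1 to first 0
Round 3: Greywater=25 Hollowpine=29 Ironridge=15 Juniper=32 → close Juniper (overflow 22)
  32÷3 = 10 each, +1 to first 2
Round 4: Greywater=36 Hollowpine=40 Ironridge=25 → close Hollowpine (overflow 29)
  40÷2 = 20 each, +1 to first 0
Round 5: Greywater=56 Ironridge=45 → close Greywater (overflow 45)
  56÷1 = 56 each, +1 to first 0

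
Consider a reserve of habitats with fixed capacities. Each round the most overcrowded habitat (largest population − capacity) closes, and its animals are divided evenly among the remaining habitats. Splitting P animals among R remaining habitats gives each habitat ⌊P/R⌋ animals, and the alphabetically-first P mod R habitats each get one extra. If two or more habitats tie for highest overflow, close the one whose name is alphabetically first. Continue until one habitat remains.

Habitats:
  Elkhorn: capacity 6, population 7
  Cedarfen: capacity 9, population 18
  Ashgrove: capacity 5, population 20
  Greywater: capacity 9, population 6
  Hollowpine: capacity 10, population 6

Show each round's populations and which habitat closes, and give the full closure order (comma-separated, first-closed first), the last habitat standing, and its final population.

Round 1: Ashgrove=20 Cedarfen=18 Elkhorn=7 Greywater=6 Hollowpine=6 → close Ashgrove (overflow 15)
  20÷4 = 5 each, +1 to first 0
Round 2: Cedarfen=23 Elkhorn=12 Greywater=11 Hollowpine=11 → close Cedarfen (overflow 14)
  23÷3 = 7 each, +1 to first 2
Round 3: Elkhorn=20 Greywater=19 Hollowpine=18 → close Elkhorn (overflow 14)
  20÷2 = 10 each, +1 to first 0
Round 4: Greywater=29 Hollowpine=28 → close Greywater (overflow 20)
  29÷1 = 29 each, +1 to first 0

Closure order: Ashgrove, Cedarfen, Elkhorn, Greywater
Last habitat: Hollowpine with 57 animals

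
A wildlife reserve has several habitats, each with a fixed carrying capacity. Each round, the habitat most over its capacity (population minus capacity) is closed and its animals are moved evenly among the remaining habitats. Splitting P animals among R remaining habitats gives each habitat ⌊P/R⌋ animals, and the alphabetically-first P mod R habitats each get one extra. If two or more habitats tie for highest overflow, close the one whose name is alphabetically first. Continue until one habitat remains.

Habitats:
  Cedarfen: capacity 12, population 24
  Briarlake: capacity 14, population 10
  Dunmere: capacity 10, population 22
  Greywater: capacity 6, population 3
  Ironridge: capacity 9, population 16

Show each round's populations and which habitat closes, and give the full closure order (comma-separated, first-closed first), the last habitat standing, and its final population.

Round 1: Briarlake=10 Cedarfen=24 Dunmere=22 Greywater=3 Ironridge=16 → close Cedarfen (overflow 12)
  24÷4 = 6 each, +1 to first 0
Round 2: Briarlake=16 Dunmere=28 Greywater=9 Ironridge=22 → close Dunmere (overflow 18)
  28÷3 = 9 each, +1 to first 1
Round 3: Briarlake=26 Greywater=18 Ironridge=31 → close Ironridge (overflow 22)
  31÷2 = 15 each, +1 to first 1
Round 4: Briarlake=42 Greywater=33 → close Briarlake (overflow 28)
  42÷1 = 42 each, +1 to first 0

Closure order: Cedarfen, Dunmere, Ironridge, Briarlake
Last habitat: Greywater with 75 animals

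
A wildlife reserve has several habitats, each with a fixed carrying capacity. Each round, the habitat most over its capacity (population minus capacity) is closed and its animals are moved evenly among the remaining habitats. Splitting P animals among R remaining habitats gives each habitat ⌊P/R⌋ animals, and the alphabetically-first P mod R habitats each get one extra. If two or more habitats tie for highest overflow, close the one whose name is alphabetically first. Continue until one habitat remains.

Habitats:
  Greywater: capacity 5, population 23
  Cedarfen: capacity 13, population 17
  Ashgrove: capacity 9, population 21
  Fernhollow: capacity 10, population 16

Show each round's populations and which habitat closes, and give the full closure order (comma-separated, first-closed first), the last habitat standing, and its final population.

Closure order: Greywater, Ashgrove, Cedarfen
Last habitat: Fernhollow with 77 animals

Round 1: Ashgrove=21 Cedarfen=17 Fernhollow=16 Greywater=23 → close Greywater (overflow 18)
  23÷3 = 7 each, +1 to first 2
Round 2: Ashgrove=29 Cedarfen=25 Fernhollow=23 → close Ashgrove (overflow 20)
  29÷2 = 14 each, +1 to first 1
Round 3: Cedarfen=40 Fernhollow=37 → close Cedarfen (overflow 27)
  40÷1 = 40 each, +1 to first 0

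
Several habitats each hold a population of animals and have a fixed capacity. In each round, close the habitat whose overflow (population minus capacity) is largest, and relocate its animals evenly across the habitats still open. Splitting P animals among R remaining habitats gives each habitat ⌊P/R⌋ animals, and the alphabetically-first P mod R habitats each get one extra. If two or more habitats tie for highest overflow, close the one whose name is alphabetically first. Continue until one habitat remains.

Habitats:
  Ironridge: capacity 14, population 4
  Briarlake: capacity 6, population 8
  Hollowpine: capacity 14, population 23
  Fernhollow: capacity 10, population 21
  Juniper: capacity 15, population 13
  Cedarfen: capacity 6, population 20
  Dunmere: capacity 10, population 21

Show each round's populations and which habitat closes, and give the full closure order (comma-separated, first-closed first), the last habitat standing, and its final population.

Closure order: Cedarfen, Dunmere, Fernhollow, Hollowpine, Briarlake, Juniper
Last habitat: Ironridge with 110 animals

Round 1: Briarlake=8 Cedarfen=20 Dunmere=21 Fernhollow=21 Hollowpine=23 Ironridge=4 Juniper=13 → close Cedarfen (overflow 14)
  20÷6 = 3 each, +1 to first 2
Round 2: Briarlake=12 Dunmere=25 Fernhollow=24 Hollowpine=26 Ironridge=7 Juniper=16 → close Dunmere (overflow 15)
  25÷5 = 5 each, +1 to first 0
Round 3: Briarlake=17 Fernhollow=29 Hollowpine=31 Ironridge=12 Juniper=21 → close Fernhollow (overflow 19)
  29÷4 = 7 each, +1 to first 1
Round 4: Briarlake=25 Hollowpine=38 Ironridge=19 Juniper=28 → close Hollowpine (overflow 24)
  38÷3 = 12 each, +1 to first 2
Round 5: Briarlake=38 Ironridge=32 Juniper=40 → close Briarlake (overflow 32)
  38÷2 = 19 each, +1 to first 0
Round 6: Ironridge=51 Juniper=59 → close Juniper (overflow 44)
  59÷1 = 59 each, +1 to first 0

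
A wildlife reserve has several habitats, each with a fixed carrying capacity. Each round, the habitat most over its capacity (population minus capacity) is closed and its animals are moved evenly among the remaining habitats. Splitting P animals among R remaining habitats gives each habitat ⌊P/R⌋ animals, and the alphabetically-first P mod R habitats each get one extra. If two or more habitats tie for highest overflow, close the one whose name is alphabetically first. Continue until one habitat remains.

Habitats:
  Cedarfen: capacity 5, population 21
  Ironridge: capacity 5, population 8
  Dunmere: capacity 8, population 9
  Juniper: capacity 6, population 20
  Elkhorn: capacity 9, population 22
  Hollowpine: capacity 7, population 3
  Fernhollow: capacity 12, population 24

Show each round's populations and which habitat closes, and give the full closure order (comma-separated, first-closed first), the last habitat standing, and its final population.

Round 1: Cedarfen=21 Dunmere=9 Elkhorn=22 Fernhollow=24 Hollowpine=3 Ironridge=8 Juniper=20 → close Cedarfen (overflow 16)
  21÷6 = 3 each, +1 to first 3
Round 2: Dunmere=13 Elkhorn=26 Fernhollow=28 Hollowpine=6 Ironridge=11 Juniper=23 → close Elkhorn (overflow 17)
  26÷5 = 5 each, +1 to first 1
Round 3: Dunmere=19 Fernhollow=33 Hollowpine=11 Ironridge=16 Juniper=28 → close Juniper (overflow 22)
  28÷4 = 7 each, +1 to first 0
Round 4: Dunmere=26 Fernhollow=40 Hollowpine=18 Ironridge=23 → close Fernhollow (overflow 28)
  40÷3 = 13 each, +1 to first 1
Round 5: Dunmere=40 Hollowpine=31 Ironridge=36 → close Dunmere (overflow 32)
  40÷2 = 20 each, +1 to first 0
Round 6: Hollowpine=51 Ironridge=56 → close Ironridge (overflow 51)
  56÷1 = 56 each, +1 to first 0

Closure order: Cedarfen, Elkhorn, Juniper, Fernhollow, Dunmere, Ironridge
Last habitat: Hollowpine with 107 animals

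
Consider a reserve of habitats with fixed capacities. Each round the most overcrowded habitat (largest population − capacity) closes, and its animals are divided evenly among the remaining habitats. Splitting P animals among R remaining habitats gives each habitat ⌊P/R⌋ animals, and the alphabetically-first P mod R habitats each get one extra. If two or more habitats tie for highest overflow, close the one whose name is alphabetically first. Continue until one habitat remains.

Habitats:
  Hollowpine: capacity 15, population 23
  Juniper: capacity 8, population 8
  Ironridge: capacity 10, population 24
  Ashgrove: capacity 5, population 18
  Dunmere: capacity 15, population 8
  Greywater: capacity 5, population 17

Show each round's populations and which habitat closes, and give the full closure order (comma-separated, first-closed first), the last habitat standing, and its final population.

Round 1: Ashgrove=18 Dunmere=8 Greywater=17 Hollowpine=23 Ironridge=24 Juniper=8 → close Ironridge (overflow 14)
  24÷5 = 4 each, +1 to first 4
Round 2: Ashgrove=23 Dunmere=13 Greywater=22 Hollowpine=28 Juniper=12 → close Ashgrove (overflow 18)
  23÷4 = 5 each, +1 to first 3
Round 3: Dunmere=19 Greywater=28 Hollowpine=34 Juniper=17 → close Greywater (overflow 23)
  28÷3 = 9 each, +1 to first 1
Round 4: Dunmere=29 Hollowpine=43 Juniper=26 → close Hollowpine (overflow 28)
  43÷2 = 21 each, +1 to first 1
Round 5: Dunmere=51 Juniper=47 → close Juniper (overflow 39)
  47÷1 = 47 each, +1 to first 0

Closure order: Ironridge, Ashgrove, Greywater, Hollowpine, Juniper
Last habitat: Dunmere with 98 animals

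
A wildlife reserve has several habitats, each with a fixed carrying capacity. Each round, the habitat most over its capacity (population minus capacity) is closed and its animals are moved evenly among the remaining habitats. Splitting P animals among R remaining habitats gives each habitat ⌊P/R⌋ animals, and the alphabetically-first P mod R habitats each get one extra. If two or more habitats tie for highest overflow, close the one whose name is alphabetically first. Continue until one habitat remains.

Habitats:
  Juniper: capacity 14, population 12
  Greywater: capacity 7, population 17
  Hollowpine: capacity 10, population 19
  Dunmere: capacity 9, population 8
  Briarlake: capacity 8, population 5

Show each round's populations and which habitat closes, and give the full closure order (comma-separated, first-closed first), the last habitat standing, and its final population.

Closure order: Greywater, Hollowpine, Dunmere, Briarlake
Last habitat: Juniper with 61 animals

Round 1: Briarlake=5 Dunmere=8 Greywater=17 Hollowpine=19 Juniper=12 → close Greywater (overflow 10)
  17÷4 = 4 each, +1 to first 1
Round 2: Briarlake=10 Dunmere=12 Hollowpine=23 Juniper=16 → close Hollowpine (overflow 13)
  23÷3 = 7 each, +1 to first 2
Round 3: Briarlake=18 Dunmere=20 Juniper=23 → close Dunmere (overflow 11)
  20÷2 = 10 each, +1 to first 0
Round 4: Briarlake=28 Juniper=33 → close Briarlake (overflow 20)
  28÷1 = 28 each, +1 to first 0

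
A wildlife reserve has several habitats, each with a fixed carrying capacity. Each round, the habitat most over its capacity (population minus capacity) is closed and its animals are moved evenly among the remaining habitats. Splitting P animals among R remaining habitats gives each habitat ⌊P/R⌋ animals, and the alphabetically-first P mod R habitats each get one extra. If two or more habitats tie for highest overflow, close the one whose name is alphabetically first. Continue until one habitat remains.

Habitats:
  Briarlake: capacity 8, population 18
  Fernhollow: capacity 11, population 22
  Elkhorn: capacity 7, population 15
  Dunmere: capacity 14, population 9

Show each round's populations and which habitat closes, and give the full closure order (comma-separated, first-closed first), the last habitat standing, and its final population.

Closure order: Fernhollow, Briarlake, Elkhorn
Last habitat: Dunmere with 64 animals

Round 1: Briarlake=18 Dunmere=9 Elkhorn=15 Fernhollow=22 → close Fernhollow (overflow 11)
  22÷3 = 7 each, +1 to first 1
Round 2: Briarlake=26 Dunmere=16 Elkhorn=22 → close Briarlake (overflow 18)
  26÷2 = 13 each, +1 to first 0
Round 3: Dunmere=29 Elkhorn=35 → close Elkhorn (overflow 28)
  35÷1 = 35 each, +1 to first 0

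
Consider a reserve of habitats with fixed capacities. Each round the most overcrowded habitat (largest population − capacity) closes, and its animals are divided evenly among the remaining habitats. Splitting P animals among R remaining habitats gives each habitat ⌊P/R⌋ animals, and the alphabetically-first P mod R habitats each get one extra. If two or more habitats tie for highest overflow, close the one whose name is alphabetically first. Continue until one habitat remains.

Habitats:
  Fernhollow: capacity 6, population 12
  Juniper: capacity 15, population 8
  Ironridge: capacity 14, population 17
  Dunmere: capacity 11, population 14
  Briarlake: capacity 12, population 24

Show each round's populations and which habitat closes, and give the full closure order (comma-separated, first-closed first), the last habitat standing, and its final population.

Round 1: Briarlake=24 Dunmere=14 Fernhollow=12 Ironridge=17 Juniper=8 → close Briarlake (overflow 12)
  24÷4 = 6 each, +1 to first 0
Round 2: Dunmere=20 Fernhollow=18 Ironridge=23 Juniper=14 → close Fernhollow (overflow 12)
  18÷3 = 6 each, +1 to first 0
Round 3: Dunmere=26 Ironridge=29 Juniper=20 → close Dunmere (overflow 15)
  26÷2 = 13 each, +1 to first 0
Round 4: Ironridge=42 Juniper=33 → close Ironridge (overflow 28)
  42÷1 = 42 each, +1 to first 0

Closure order: Briarlake, Fernhollow, Dunmere, Ironridge
Last habitat: Juniper with 75 animals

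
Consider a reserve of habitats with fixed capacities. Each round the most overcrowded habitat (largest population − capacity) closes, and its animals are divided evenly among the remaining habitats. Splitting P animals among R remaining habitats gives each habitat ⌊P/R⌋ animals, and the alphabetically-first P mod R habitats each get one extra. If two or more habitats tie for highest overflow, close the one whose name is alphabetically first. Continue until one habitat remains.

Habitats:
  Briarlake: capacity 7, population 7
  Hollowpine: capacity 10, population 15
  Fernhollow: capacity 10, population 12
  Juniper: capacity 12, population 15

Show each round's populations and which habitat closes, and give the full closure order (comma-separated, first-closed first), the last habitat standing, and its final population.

Round 1: Briarlake=7 Fernhollow=12 Hollowpine=15 Juniper=15 → close Hollowpine (overflow 5)
  15÷3 = 5 each, +1 to first 0
Round 2: Briarlake=12 Fernhollow=17 Juniper=20 → close Juniper (overflow 8)
  20÷2 = 10 each, +1 to first 0
Round 3: Briarlake=22 Fernhollow=27 → close Fernhollow (overflow 17)
  27÷1 = 27 each, +1 to first 0

Closure order: Hollowpine, Juniper, Fernhollow
Last habitat: Briarlake with 49 animals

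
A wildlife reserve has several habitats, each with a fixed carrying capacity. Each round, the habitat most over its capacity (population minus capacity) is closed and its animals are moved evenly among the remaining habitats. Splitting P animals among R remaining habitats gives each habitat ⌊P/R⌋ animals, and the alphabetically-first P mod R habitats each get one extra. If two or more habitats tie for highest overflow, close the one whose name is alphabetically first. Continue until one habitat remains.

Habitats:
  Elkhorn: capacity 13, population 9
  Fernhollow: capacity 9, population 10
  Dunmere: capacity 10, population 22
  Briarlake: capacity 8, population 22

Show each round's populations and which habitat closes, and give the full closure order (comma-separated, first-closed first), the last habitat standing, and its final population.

Round 1: Briarlake=22 Dunmere=22 Elkhorn=9 Fernhollow=10 → close Briarlake (overflow 14)
  22÷3 = 7 each, +1 to first 1
Round 2: Dunmere=30 Elkhorn=16 Fernhollow=17 → close Dunmere (overflow 20)
  30÷2 = 15 each, +1 to first 0
Round 3: Elkhorn=31 Fernhollow=32 → close Fernhollow (overflow 23)
  32÷1 = 32 each, +1 to first 0

Closure order: Briarlake, Dunmere, Fernhollow
Last habitat: Elkhorn with 63 animals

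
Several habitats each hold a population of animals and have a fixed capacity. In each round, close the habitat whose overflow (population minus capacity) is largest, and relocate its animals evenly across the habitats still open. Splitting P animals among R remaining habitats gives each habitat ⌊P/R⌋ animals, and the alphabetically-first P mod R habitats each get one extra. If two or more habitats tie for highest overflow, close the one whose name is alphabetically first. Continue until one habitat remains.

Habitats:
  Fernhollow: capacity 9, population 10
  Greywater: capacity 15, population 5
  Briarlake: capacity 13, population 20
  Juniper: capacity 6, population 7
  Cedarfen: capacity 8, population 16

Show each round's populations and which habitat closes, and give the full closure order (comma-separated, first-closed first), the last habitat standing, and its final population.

Round 1: Briarlake=20 Cedarfen=16 Fernhollow=10 Greywater=5 Juniper=7 → close Cedarfen (overflow 8)
  16÷4 = 4 each, +1 to first 0
Round 2: Briarlake=24 Fernhollow=14 Greywater=9 Juniper=11 → close Briarlake (overflow 11)
  24÷3 = 8 each, +1 to first 0
Round 3: Fernhollow=22 Greywater=17 Juniper=19 → close Fernhollow (overflow 13)
  22÷2 = 11 each, +1 to first 0
Round 4: Greywater=28 Juniper=30 → close Juniper (overflow 24)
  30÷1 = 30 each, +1 to first 0

Closure order: Cedarfen, Briarlake, Fernhollow, Juniper
Last habitat: Greywater with 58 animals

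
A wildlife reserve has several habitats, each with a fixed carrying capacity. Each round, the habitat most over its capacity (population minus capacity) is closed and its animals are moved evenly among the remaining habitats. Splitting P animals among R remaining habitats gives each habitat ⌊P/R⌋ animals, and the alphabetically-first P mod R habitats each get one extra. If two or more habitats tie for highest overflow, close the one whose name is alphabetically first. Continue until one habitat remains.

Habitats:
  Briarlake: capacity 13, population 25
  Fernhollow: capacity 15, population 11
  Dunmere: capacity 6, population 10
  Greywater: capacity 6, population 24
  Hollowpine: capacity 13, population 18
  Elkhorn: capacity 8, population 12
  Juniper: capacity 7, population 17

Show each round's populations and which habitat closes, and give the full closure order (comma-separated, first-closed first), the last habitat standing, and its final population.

Closure order: Greywater, Briarlake, Juniper, Dunmere, Elkhorn, Hollowpine
Last habitat: Fernhollow with 117 animals

Round 1: Briarlake=25 Dunmere=10 Elkhorn=12 Fernhollow=11 Greywater=24 Hollowpine=18 Juniper=17 → close Greywater (overflow 18)
  24÷6 = 4 each, +1 to first 0
Round 2: Briarlake=29 Dunmere=14 Elkhorn=16 Fernhollow=15 Hollowpine=22 Juniper=21 → close Briarlake (overflow 16)
  29÷5 = 5 each, +1 to first 4
Round 3: Dunmere=20 Elkhorn=22 Fernhollow=21 Hollowpine=28 Juniper=26 → close Juniper (overflow 19)
  26÷4 = 6 each, +1 to first 2
Round 4: Dunmere=27 Elkhorn=29 Fernhollow=27 Hollowpine=34 → close Dunmere (overflow 21)
  27÷3 = 9 each, +1 to first 0
Round 5: Elkhorn=38 Fernhollow=36 Hollowpine=43 → close Elkhorn (overflow 30)
  38÷2 = 19 each, +1 to first 0
Round 6: Fernhollow=55 Hollowpine=62 → close Hollowpine (overflow 49)
  62÷1 = 62 each, +1 to first 0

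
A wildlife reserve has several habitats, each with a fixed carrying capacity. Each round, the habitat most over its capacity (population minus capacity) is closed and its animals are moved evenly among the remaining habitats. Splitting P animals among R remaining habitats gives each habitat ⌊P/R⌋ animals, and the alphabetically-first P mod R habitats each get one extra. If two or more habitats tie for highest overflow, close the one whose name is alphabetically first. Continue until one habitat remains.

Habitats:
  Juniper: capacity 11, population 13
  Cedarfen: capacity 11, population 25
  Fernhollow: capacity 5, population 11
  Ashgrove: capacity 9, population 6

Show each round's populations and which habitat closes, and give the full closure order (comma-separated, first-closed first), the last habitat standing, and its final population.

Round 1: Ashgrove=6 Cedarfen=25 Fernhollow=11 Juniper=13 → close Cedarfen (overflow 14)
  25÷3 = 8 each, +1 to first 1
Round 2: Ashgrove=15 Fernhollow=19 Juniper=21 → close Fernhollow (overflow 14)
  19÷2 = 9 each, +1 to first 1
Round 3: Ashgrove=25 Juniper=30 → close Juniper (overflow 19)
  30÷1 = 30 each, +1 to first 0

Closure order: Cedarfen, Fernhollow, Juniper
Last habitat: Ashgrove with 55 animals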